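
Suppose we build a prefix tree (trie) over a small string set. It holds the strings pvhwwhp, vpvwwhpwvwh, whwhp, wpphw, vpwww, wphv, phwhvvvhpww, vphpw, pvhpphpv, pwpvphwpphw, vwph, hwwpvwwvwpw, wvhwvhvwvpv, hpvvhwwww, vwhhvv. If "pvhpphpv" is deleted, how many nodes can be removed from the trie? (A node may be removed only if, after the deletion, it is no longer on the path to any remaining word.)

After clearing the end-marker at "pvhpphpv", prune upward until reaching a node still needed by another word.
The suffix "pphpv" (5 nodes) is used only by "pvhpphpv"; the node for "pvh" still has the child "w", so pruning stops there.
Nodes removed: 5

5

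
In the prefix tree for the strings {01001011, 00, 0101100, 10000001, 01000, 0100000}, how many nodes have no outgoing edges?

Leaves are exactly the stored words that no other stored word extends.
Those words: "00", "0100000", "01001011", "0101100", "10000001"
Leaf count: 5

5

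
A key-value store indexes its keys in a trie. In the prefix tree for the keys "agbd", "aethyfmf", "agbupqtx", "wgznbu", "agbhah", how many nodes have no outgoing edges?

Leaves are exactly the stored words that no other stored word extends.
Those words: "aethyfmf", "agbd", "agbhah", "agbupqtx", "wgznbu"
Leaf count: 5

5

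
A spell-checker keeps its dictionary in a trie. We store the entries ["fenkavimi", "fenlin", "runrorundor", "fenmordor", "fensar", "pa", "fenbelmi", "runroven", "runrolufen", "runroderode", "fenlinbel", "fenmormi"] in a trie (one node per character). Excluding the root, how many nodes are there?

58

Count nodes per top-level branch (shared prefixes stored once):
  'f'-branch (fenbelmi, fenkavimi, fenlin, fenlinbel, fenmordor, fenmormi, fensar): 31 nodes
  'p'-branch (pa): 2 nodes
  'r'-branch (runroderode, runrolufen, runrorundor, runroven): 25 nodes
Sum: 58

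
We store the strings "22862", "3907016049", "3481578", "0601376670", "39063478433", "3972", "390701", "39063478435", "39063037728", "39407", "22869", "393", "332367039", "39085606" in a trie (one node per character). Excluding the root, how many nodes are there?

66

For each word, the new-node count is its length minus the longest prefix already in the trie:
  "22862" → 5 new (2, 2, 8, 6, 2)
  "3907016049" → 10 new (3, 9, 0, 7, 0, 1, 6, 0, 4, 9)
  "3481578" → prefix "3" already present; 6 new (4, 8, 1, 5, 7, 8)
  "0601376670" → 10 new (0, 6, 0, 1, 3, 7, 6, 6, 7, 0)
  "39063478433" → prefix "390" already present; 8 new (6, 3, 4, 7, 8, 4, 3, 3)
  "3972" → prefix "39" already present; 2 new (7, 2)
  "390701" → prefix "390701" already present; 0 new (none)
  "39063478435" → prefix "3906347843" already present; 1 new (5)
  "39063037728" → prefix "39063" already present; 6 new (0, 3, 7, 7, 2, 8)
  "39407" → prefix "39" already present; 3 new (4, 0, 7)
  "22869" → prefix "2286" already present; 1 new (9)
  "393" → prefix "39" already present; 1 new (3)
  "332367039" → prefix "3" already present; 8 new (3, 2, 3, 6, 7, 0, 3, 9)
  "39085606" → prefix "390" already present; 5 new (8, 5, 6, 0, 6)
Total nodes = 5 + 10 + 6 + 10 + 8 + 2 + 0 + 1 + 6 + 3 + 1 + 1 + 8 + 5 = 66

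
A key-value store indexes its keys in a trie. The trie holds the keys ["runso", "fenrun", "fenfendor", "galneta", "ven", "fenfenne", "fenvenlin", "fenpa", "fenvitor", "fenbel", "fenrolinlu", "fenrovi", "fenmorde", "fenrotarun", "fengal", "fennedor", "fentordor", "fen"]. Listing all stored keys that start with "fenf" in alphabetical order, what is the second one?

fenfenne

DFS of the "fenf" subtree visits, in order: "fenfendor", "fenfenne"
The 2nd is fenfenne.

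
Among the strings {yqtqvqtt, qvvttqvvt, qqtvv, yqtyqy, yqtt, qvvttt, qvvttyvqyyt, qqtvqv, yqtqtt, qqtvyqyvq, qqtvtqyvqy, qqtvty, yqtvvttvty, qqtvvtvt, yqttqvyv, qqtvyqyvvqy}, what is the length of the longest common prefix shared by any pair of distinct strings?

8

The deepest shared node is where two words last agree before diverging.
e.g. "qqtvyqyvq" and "qqtvyqyvvqy" share the prefix "qqtvyqyv" of length 8; no pair shares a longer one.
Longest shared-prefix length: 8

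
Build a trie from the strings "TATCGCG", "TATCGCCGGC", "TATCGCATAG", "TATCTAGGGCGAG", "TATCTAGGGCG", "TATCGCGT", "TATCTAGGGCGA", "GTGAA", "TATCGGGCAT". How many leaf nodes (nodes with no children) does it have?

6

A leaf is a node with no children — equivalently, the end of a word that is not a proper prefix of any other stored word.
Those words: "GTGAA", "TATCGCATAG", "TATCGCCGGC", "TATCGCGT", "TATCGGGCAT", "TATCTAGGGCGAG"
Leaf count: 6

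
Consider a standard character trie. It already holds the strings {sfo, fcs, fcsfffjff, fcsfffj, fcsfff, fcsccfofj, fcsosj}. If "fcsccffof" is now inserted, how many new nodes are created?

3

The longest prefix of "fcsccffof" already in the trie is "fcsccf" (length 6).
Each of the 3 remaining characters creates one node.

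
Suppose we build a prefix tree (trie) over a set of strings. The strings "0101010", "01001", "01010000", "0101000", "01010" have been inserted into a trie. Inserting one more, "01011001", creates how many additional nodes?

Walking "01011001" from the root, the first 4 characters ("0101") follow existing edges; "1" is the first miss.
So 8 − 4 = 4 new nodes.

4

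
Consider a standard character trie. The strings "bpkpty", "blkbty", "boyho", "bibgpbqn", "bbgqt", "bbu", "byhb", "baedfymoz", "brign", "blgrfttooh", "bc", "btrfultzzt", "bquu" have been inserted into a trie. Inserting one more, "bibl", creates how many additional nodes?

"bib" is already a path in the trie; the remaining "l" must be added.
So 4 − 3 = 1 new nodes.

1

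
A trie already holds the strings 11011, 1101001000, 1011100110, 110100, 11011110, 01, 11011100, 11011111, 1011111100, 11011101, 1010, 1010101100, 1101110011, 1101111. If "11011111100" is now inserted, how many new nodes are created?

The longest prefix of "11011111100" already in the trie is "11011111" (length 8).
New nodes needed: |"11011111100"| − 8 = 11 − 8 = 3.

3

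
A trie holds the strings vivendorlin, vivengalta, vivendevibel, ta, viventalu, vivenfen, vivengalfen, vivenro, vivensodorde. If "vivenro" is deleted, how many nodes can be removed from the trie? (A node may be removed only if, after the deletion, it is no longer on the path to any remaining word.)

Walk "vivenro" from the leaf back toward the root, removing each node that no remaining word uses.
The suffix "ro" (2 nodes) is used only by "vivenro"; the node for "viven" still has the child "d", so pruning stops there.
Nodes removed: 2

2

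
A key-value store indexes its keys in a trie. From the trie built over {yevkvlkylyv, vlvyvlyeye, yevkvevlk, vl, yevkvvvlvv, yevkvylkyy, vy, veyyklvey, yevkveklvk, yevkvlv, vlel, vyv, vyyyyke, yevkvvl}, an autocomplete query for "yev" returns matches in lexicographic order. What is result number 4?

yevkvlv

Filter for "yev…" and sort: "yevkveklvk", "yevkvevlk", "yevkvlkylyv", "yevkvlv", "yevkvvl", "yevkvvvlvv", "yevkvylkyy"
The 4th is yevkvlv.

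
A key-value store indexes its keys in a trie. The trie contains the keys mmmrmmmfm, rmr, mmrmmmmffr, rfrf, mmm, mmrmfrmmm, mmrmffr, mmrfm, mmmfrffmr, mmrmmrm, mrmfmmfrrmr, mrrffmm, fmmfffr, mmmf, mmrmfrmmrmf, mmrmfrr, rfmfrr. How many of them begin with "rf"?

Walk to "rf"; the words in its subtree are exactly those with that prefix.
Matches: "rfmfrr", "rfrf"
Count: 2

2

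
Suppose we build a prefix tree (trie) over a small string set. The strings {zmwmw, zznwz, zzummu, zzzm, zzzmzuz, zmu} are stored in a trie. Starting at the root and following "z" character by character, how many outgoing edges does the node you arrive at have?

Walk "z" from the root, arriving at one node.
Distinct next characters after "z": m, z.
That node has 2 child edges.

2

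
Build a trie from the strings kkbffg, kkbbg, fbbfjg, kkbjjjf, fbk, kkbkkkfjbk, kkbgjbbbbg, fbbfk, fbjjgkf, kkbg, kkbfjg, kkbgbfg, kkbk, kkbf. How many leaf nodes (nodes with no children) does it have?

11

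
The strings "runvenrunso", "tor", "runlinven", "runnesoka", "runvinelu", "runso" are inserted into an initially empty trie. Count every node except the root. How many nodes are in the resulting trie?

33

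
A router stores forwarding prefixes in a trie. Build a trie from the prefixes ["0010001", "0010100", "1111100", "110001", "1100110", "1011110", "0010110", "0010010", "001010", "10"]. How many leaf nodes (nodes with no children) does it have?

8

A leaf is a node with no children — equivalently, the end of a word that is not a proper prefix of any other stored word.
Those words: "0010001", "0010010", "0010100", "0010110", "1011110", "110001", "1100110", "1111100"
Leaf count: 8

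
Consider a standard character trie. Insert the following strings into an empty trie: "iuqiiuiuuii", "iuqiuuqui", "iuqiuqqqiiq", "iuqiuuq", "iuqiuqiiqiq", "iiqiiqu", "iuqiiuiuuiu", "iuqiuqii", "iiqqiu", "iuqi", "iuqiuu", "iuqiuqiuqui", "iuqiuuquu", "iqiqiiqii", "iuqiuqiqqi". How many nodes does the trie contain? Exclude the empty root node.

Insert word by word; a character creates a node only if that edge doesn't already exist:
  "iuqiiuiuuii" → 11 new (i, u, q, i, i, u, i, u, u, i, i)
  "iuqiuuqui" → prefix "iuqi" already present; 5 new (u, u, q, u, i)
  "iuqiuqqqiiq" → prefix "iuqiu" already present; 6 new (q, q, q, i, i, q)
  "iuqiuuq" → prefix "iuqiuuq" already present; 0 new (none)
  "iuqiuqiiqiq" → prefix "iuqiuq" already present; 5 new (i, i, q, i, q)
  "iiqiiqu" → prefix "i" already present; 6 new (i, q, i, i, q, u)
  "iuqiiuiuuiu" → prefix "iuqiiuiuui" already present; 1 new (u)
  "iuqiuqii" → prefix "iuqiuqii" already present; 0 new (none)
  "iiqqiu" → prefix "iiq" already present; 3 new (q, i, u)
  "iuqi" → prefix "iuqi" already present; 0 new (none)
  "iuqiuu" → prefix "iuqiuu" already present; 0 new (none)
  "iuqiuqiuqui" → prefix "iuqiuqi" already present; 4 new (u, q, u, i)
  "iuqiuuquu" → prefix "iuqiuuqu" already present; 1 new (u)
  "iqiqiiqii" → prefix "i" already present; 8 new (q, i, q, i, i, q, i, i)
  "iuqiuqiqqi" → prefix "iuqiuqi" already present; 3 new (q, q, i)
Total nodes = 11 + 5 + 6 + 0 + 5 + 6 + 1 + 0 + 3 + 0 + 0 + 4 + 1 + 8 + 3 = 53

53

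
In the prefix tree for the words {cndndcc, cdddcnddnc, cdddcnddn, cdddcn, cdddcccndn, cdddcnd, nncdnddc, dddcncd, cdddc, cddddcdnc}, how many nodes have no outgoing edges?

Leaves are exactly the stored words that no other stored word extends.
Those words: "cdddcccndn", "cdddcnddnc", "cddddcdnc", "cndndcc", "dddcncd", "nncdnddc"
Leaf count: 6

6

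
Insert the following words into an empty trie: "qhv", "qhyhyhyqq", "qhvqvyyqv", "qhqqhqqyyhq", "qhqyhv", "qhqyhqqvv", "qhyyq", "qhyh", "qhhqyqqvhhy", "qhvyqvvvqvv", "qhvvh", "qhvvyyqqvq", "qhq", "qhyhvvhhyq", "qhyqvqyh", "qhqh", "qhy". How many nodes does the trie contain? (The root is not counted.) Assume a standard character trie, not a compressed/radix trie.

For each word, the new-node count is its length minus the longest prefix already in the trie:
  "qhv" → 3 new (q, h, v)
  "qhyhyhyqq" → prefix "qh" already present; 7 new (y, h, y, h, y, q, q)
  "qhvqvyyqv" → prefix "qhv" already present; 6 new (q, v, y, y, q, v)
  "qhqqhqqyyhq" → prefix "qh" already present; 9 new (q, q, h, q, q, y, y, h, q)
  "qhqyhv" → prefix "qhq" already present; 3 new (y, h, v)
  "qhqyhqqvv" → prefix "qhqyh" already present; 4 new (q, q, v, v)
  "qhyyq" → prefix "qhy" already present; 2 new (y, q)
  "qhyh" → prefix "qhyh" already present; 0 new (none)
  "qhhqyqqvhhy" → prefix "qh" already present; 9 new (h, q, y, q, q, v, h, h, y)
  "qhvyqvvvqvv" → prefix "qhv" already present; 8 new (y, q, v, v, v, q, v, v)
  "qhvvh" → prefix "qhv" already present; 2 new (v, h)
  "qhvvyyqqvq" → prefix "qhvv" already present; 6 new (y, y, q, q, v, q)
  "qhq" → prefix "qhq" already present; 0 new (none)
  "qhyhvvhhyq" → prefix "qhyh" already present; 6 new (v, v, h, h, y, q)
  "qhyqvqyh" → prefix "qhy" already present; 5 new (q, v, q, y, h)
  "qhqh" → prefix "qhq" already present; 1 new (h)
  "qhy" → prefix "qhy" already present; 0 new (none)
Total nodes = 3 + 7 + 6 + 9 + 3 + 4 + 2 + 0 + 9 + 8 + 2 + 6 + 0 + 6 + 5 + 1 + 0 = 71

71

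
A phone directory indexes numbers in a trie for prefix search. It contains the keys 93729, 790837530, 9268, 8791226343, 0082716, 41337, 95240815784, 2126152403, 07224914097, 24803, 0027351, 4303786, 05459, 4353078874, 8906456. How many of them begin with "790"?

Traverse to the node for "790", then collect every word in that subtree.
Matches: "790837530"
Count: 1

1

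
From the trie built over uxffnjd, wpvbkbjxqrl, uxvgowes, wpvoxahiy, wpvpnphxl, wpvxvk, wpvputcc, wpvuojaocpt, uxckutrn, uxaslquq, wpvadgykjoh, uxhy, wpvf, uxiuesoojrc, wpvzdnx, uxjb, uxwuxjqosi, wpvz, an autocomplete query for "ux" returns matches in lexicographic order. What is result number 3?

DFS of the "ux" subtree visits, in order: "uxaslquq", "uxckutrn", "uxffnjd", "uxhy", "uxiuesoojrc", "uxjb", "uxvgowes", "uxwuxjqosi"
Position 3: uxffnjd

uxffnjd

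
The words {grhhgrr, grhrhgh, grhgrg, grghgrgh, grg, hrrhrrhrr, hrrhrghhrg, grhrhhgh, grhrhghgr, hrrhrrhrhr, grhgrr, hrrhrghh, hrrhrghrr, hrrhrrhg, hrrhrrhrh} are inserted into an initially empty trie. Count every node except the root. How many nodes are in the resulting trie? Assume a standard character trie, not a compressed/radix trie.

45

Insert word by word; a character creates a node only if that edge doesn't already exist:
  "grhhgrr" → 7 new (g, r, h, h, g, r, r)
  "grhrhgh" → prefix "grh" already present; 4 new (r, h, g, h)
  "grhgrg" → prefix "grh" already present; 3 new (g, r, g)
  "grghgrgh" → prefix "gr" already present; 6 new (g, h, g, r, g, h)
  "grg" → prefix "grg" already present; 0 new (none)
  "hrrhrrhrr" → 9 new (h, r, r, h, r, r, h, r, r)
  "hrrhrghhrg" → prefix "hrrhr" already present; 5 new (g, h, h, r, g)
  "grhrhhgh" → prefix "grhrh" already present; 3 new (h, g, h)
  "grhrhghgr" → prefix "grhrhgh" already present; 2 new (g, r)
  "hrrhrrhrhr" → prefix "hrrhrrhr" already present; 2 new (h, r)
  "grhgrr" → prefix "grhgr" already present; 1 new (r)
  "hrrhrghh" → prefix "hrrhrghh" already present; 0 new (none)
  "hrrhrghrr" → prefix "hrrhrgh" already present; 2 new (r, r)
  "hrrhrrhg" → prefix "hrrhrrh" already present; 1 new (g)
  "hrrhrrhrh" → prefix "hrrhrrhrh" already present; 0 new (none)
Total nodes = 7 + 4 + 3 + 6 + 0 + 9 + 5 + 3 + 2 + 2 + 1 + 0 + 2 + 1 + 0 = 45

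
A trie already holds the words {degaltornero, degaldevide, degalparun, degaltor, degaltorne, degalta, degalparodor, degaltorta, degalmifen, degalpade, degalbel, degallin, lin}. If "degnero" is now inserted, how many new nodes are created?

4

Walking "degnero" from the root, the first 3 characters ("deg") follow existing edges; "n" is the first miss.
Each of the 4 remaining characters creates one node.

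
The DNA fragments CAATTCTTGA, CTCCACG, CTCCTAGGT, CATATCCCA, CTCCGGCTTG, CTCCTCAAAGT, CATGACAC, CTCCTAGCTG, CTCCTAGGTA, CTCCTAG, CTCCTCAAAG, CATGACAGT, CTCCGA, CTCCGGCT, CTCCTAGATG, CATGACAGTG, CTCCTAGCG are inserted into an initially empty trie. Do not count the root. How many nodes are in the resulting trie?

Count nodes per top-level branch (shared prefixes stored once):
  'C'-branch (CAATTCTTGA, CATATCCCA, CATGACAC, CATGACAGT, CATGACAGTG, CTCCACG, CTCCGA, CTCCGGCT, CTCCGGCTTG, CTCCTAG, CTCCTAGATG, CTCCTAGCG, CTCCTAGCTG, CTCCTAGGT, CTCCTAGGTA, CTCCTCAAAG, CTCCTCAAAGT): 57 nodes
Sum: 57

57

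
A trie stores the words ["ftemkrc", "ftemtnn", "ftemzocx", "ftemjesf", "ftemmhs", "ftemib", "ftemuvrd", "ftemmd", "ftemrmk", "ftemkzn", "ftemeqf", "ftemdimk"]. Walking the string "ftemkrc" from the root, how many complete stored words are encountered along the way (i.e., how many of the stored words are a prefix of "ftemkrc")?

Traverse "ftemkrc" character by character; count nodes along the way that are marked as word ends.
Prefixes of the query that are stored words: "ftemkrc"
Count: 1

1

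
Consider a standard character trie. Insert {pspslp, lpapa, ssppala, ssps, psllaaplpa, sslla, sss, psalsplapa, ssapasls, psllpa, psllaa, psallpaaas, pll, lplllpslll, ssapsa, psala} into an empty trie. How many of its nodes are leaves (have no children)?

15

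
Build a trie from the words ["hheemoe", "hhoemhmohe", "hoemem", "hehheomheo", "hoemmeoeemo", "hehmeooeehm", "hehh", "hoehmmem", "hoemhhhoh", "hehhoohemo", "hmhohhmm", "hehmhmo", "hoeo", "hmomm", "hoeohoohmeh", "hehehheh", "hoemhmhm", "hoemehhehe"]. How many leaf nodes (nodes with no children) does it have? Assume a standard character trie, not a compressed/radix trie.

16

A leaf is a node with no children — equivalently, the end of a word that is not a proper prefix of any other stored word.
Those words: "hehehheh", "hehheomheo", "hehhoohemo", "hehmeooeehm", "hehmhmo", "hheemoe", "hhoemhmohe", "hmhohhmm", "hmomm", "hoehmmem", "hoemehhehe", "hoemem", "hoemhhhoh", "hoemhmhm", "hoemmeoeemo", "hoeohoohmeh"
Leaf count: 16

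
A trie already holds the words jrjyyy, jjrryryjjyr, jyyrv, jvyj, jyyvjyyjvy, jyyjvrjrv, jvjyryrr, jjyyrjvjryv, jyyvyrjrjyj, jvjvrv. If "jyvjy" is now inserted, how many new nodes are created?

"jy" is already a path in the trie; the remaining "vjy" must be added.
Each of the 3 remaining characters creates one node.

3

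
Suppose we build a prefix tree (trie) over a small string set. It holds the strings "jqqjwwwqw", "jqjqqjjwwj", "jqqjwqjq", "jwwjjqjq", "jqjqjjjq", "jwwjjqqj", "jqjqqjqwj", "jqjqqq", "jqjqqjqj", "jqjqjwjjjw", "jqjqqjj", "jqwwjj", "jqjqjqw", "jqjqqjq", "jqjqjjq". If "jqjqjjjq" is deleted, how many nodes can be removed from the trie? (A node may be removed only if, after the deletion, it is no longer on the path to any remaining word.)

A node on "jqjqjjjq"'s path can go only if nothing else ends at it or branches off below it.
The suffix "jq" (2 nodes) is used only by "jqjqjjjq"; the node for "jqjqjj" still has the child "q", so pruning stops there.
Nodes removed: 2

2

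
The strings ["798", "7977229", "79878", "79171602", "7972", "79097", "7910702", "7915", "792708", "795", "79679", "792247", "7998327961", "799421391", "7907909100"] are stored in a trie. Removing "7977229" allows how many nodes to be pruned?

4

A node on "7977229"'s path can go only if nothing else ends at it or branches off below it.
The suffix "7229" (4 nodes) is used only by "7977229"; the node for "797" still has the child "2", so pruning stops there.
Nodes removed: 4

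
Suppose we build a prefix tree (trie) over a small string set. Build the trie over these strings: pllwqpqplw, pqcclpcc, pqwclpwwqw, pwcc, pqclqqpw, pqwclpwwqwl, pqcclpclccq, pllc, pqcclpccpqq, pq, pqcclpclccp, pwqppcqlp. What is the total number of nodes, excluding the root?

50

Count nodes per top-level branch (shared prefixes stored once):
  'p'-branch (pllc, pllwqpqplw, pq, pqcclpcc, pqcclpccpqq, pqcclpclccp, pqcclpclccq, pqclqqpw, pqwclpwwqw, pqwclpwwqwl, pwcc, pwqppcqlp): 50 nodes
Sum: 50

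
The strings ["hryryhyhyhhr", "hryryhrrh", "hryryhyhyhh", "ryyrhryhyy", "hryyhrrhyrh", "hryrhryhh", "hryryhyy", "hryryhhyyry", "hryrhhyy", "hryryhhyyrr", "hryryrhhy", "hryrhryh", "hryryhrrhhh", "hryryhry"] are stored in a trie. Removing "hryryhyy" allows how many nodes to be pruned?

1

After clearing the end-marker at "hryryhyy", prune upward until reaching a node still needed by another word.
The suffix "y" (1 node) is used only by "hryryhyy"; the node for "hryryhy" still has the child "h", so pruning stops there.
Nodes removed: 1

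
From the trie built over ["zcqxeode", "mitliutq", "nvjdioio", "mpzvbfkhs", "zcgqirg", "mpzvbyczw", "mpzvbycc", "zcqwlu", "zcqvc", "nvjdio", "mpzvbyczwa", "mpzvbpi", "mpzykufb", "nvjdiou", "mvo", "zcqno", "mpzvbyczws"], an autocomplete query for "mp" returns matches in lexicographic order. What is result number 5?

DFS of the "mp" subtree visits, in order: "mpzvbfkhs", "mpzvbpi", "mpzvbycc", "mpzvbyczw", "mpzvbyczwa", "mpzvbyczws", "mpzykufb"
The 5th is mpzvbyczwa.

mpzvbyczwa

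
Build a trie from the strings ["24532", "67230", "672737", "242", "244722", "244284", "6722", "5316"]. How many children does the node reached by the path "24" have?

3

The children of the "24" node are the distinct next characters among strings starting with "24".
Characters that immediately follow "24" among the stored strings: {2, 4, 5}.
That node has 3 child edges.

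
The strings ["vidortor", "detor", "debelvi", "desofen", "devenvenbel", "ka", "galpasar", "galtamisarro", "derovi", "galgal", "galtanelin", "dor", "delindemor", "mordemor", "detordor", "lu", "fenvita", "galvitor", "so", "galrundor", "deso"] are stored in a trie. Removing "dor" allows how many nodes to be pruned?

2

A node on "dor"'s path can go only if nothing else ends at it or branches off below it.
The suffix "or" (2 nodes) is used only by "dor"; the node for "d" still has the child "e", so pruning stops there.
Nodes removed: 2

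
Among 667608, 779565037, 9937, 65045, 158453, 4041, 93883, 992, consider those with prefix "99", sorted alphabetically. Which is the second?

9937

Filter for "99…" and sort: "992", "9937"
The 2nd is 9937.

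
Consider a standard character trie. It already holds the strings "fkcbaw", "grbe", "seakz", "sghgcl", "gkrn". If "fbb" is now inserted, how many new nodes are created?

Walking "fbb" from the root, the first 1 characters ("f") follow existing edges; "b" is the first miss.
So 3 − 1 = 2 new nodes.

2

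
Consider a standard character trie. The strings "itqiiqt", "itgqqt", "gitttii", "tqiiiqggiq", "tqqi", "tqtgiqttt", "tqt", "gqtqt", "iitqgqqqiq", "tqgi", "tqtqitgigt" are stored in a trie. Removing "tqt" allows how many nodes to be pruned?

A node on "tqt"'s path can go only if nothing else ends at it or branches off below it.
Every node on "tqt" is still needed (e.g. by "tqtgiqttt"), so nothing is freed.
Nodes removed: 0

0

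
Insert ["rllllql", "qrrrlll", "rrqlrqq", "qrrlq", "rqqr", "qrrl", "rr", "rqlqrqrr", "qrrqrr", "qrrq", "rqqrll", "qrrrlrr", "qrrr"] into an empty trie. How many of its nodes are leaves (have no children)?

8

Leaves are exactly the stored words that no other stored word extends.
Those words: "qrrlq", "qrrqrr", "qrrrlll", "qrrrlrr", "rllllql", "rqlqrqrr", "rqqrll", "rrqlrqq"
Leaf count: 8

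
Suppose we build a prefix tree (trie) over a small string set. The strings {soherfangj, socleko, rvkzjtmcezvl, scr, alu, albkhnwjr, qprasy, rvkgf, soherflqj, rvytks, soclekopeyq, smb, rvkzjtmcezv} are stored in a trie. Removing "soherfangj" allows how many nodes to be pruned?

4

Walk "soherfangj" from the leaf back toward the root, removing each node that no remaining word uses.
The suffix "angj" (4 nodes) is used only by "soherfangj"; the node for "soherf" still has the child "l", so pruning stops there.
Nodes removed: 4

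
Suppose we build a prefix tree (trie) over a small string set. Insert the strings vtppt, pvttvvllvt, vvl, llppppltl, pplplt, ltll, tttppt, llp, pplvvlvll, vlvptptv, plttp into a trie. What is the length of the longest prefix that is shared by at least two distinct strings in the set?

3

The deepest shared node is where two words last agree before diverging.
"llp" and "llppppltl" agree on "llp" (3 characters) before diverging; nothing deeper is shared.
Longest shared-prefix length: 3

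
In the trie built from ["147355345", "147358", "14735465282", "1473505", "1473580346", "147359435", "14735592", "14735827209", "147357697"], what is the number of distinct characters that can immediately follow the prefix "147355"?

The children of the "147355" node are the distinct next characters among strings starting with "147355".
Characters that immediately follow "147355" among the stored strings: {3, 9}.
That node has 2 child edges.

2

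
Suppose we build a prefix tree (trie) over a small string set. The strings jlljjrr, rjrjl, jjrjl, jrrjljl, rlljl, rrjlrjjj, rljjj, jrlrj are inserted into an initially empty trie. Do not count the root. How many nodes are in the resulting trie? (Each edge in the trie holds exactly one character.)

Trie structure (* marks end of a word):
(root)
├─ j
│  ├─ j
│  │  └─ r
│  │     └─ j
│  │        └─ l *
│  ├─ l
│  │  └─ l
│  │     └─ j
│  │        └─ j
│  │           └─ r
│  │              └─ r *
│  └─ r
│     ├─ l
│     │  └─ r
│     │     └─ j *
│     └─ r
│        └─ j
│           └─ l
│              └─ j
│                 └─ l *
└─ r
   ├─ j
   │  └─ r
   │     └─ j
   │        └─ l *
   ├─ l
   │  ├─ j
   │  │  └─ j
   │  │     └─ j *
   │  └─ l
   │     └─ j
   │        └─ l *
   └─ r
      └─ j
         └─ l
            └─ r
               └─ j
                  └─ j
                     └─ j *
Counting every labelled node above: 39.

39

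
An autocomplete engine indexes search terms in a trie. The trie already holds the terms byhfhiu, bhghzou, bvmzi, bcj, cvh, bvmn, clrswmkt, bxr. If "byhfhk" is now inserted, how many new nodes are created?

1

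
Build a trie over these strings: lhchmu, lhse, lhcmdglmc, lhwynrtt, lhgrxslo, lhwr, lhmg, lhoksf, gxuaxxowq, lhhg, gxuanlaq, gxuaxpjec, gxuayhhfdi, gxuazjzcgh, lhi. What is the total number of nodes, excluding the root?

65

Count nodes per top-level branch (shared prefixes stored once):
  'g'-branch (gxuanlaq, gxuaxpjec, gxuaxxowq, gxuayhhfdi, gxuazjzcgh): 29 nodes
  'l'-branch (lhchmu, lhcmdglmc, lhgrxslo, lhhg, lhi, lhmg, lhoksf, lhse, lhwr, lhwynrtt): 36 nodes
Sum: 65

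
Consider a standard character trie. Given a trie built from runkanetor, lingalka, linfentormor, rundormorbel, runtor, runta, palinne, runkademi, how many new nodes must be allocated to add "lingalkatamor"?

5

Walking "lingalkatamor" from the root, the first 8 characters ("lingalka") follow existing edges; "t" is the first miss.
So 13 − 8 = 5 new nodes.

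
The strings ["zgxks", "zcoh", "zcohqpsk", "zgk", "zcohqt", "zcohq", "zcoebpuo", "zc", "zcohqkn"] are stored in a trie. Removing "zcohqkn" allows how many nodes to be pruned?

2

Walk "zcohqkn" from the leaf back toward the root, removing each node that no remaining word uses.
The suffix "kn" (2 nodes) is used only by "zcohqkn"; the node for "zcohq" still has the child "p", so pruning stops there.
Nodes removed: 2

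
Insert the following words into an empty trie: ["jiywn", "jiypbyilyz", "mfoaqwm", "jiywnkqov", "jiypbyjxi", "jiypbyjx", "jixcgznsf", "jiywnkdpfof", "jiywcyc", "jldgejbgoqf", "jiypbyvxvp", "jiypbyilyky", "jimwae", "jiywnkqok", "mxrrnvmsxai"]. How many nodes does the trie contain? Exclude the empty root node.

For each word, the new-node count is its length minus the longest prefix already in the trie:
  "jiywn" → 5 new (j, i, y, w, n)
  "jiypbyilyz" → prefix "jiy" already present; 7 new (p, b, y, i, l, y, z)
  "mfoaqwm" → 7 new (m, f, o, a, q, w, m)
  "jiywnkqov" → prefix "jiywn" already present; 4 new (k, q, o, v)
  "jiypbyjxi" → prefix "jiypby" already present; 3 new (j, x, i)
  "jiypbyjx" → prefix "jiypbyjx" already present; 0 new (none)
  "jixcgznsf" → prefix "ji" already present; 7 new (x, c, g, z, n, s, f)
  "jiywnkdpfof" → prefix "jiywnk" already present; 5 new (d, p, f, o, f)
  "jiywcyc" → prefix "jiyw" already present; 3 new (c, y, c)
  "jldgejbgoqf" → prefix "j" already present; 10 new (l, d, g, e, j, b, g, o, q, f)
  "jiypbyvxvp" → prefix "jiypby" already present; 4 new (v, x, v, p)
  "jiypbyilyky" → prefix "jiypbyily" already present; 2 new (k, y)
  "jimwae" → prefix "ji" already present; 4 new (m, w, a, e)
  "jiywnkqok" → prefix "jiywnkqo" already present; 1 new (k)
  "mxrrnvmsxai" → prefix "m" already present; 10 new (x, r, r, n, v, m, s, x, a, i)
Total nodes = 5 + 7 + 7 + 4 + 3 + 0 + 7 + 5 + 3 + 10 + 4 + 2 + 4 + 1 + 10 = 72

72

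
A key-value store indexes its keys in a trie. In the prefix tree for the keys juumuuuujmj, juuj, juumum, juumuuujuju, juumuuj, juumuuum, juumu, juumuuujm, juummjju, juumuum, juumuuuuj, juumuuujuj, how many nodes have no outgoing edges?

9

A leaf is a node with no children — equivalently, the end of a word that is not a proper prefix of any other stored word.
Those words: "juuj", "juummjju", "juumum", "juumuuj", "juumuum", "juumuuujm", "juumuuujuju", "juumuuum", "juumuuuujmj"
Leaf count: 9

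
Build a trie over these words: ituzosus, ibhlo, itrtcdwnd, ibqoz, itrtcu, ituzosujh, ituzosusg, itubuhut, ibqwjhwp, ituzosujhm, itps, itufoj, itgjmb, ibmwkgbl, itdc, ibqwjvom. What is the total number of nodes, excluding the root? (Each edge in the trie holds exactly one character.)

57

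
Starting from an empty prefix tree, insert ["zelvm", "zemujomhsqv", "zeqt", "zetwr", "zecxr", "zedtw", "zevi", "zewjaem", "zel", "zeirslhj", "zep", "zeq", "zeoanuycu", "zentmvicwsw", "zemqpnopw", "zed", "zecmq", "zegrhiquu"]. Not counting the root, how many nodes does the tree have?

For each word, the new-node count is its length minus the longest prefix already in the trie:
  "zelvm" → 5 new (z, e, l, v, m)
  "zemujomhsqv" → prefix "ze" already present; 9 new (m, u, j, o, m, h, s, q, v)
  "zeqt" → prefix "ze" already present; 2 new (q, t)
  "zetwr" → prefix "ze" already present; 3 new (t, w, r)
  "zecxr" → prefix "ze" already present; 3 new (c, x, r)
  "zedtw" → prefix "ze" already present; 3 new (d, t, w)
  "zevi" → prefix "ze" already present; 2 new (v, i)
  "zewjaem" → prefix "ze" already present; 5 new (w, j, a, e, m)
  "zel" → prefix "zel" already present; 0 new (none)
  "zeirslhj" → prefix "ze" already present; 6 new (i, r, s, l, h, j)
  "zep" → prefix "ze" already present; 1 new (p)
  "zeq" → prefix "zeq" already present; 0 new (none)
  "zeoanuycu" → prefix "ze" already present; 7 new (o, a, n, u, y, c, u)
  "zentmvicwsw" → prefix "ze" already present; 9 new (n, t, m, v, i, c, w, s, w)
  "zemqpnopw" → prefix "zem" already present; 6 new (q, p, n, o, p, w)
  "zed" → prefix "zed" already present; 0 new (none)
  "zecmq" → prefix "zec" already present; 2 new (m, q)
  "zegrhiquu" → prefix "ze" already present; 7 new (g, r, h, i, q, u, u)
Total nodes = 5 + 9 + 2 + 3 + 3 + 3 + 2 + 5 + 0 + 6 + 1 + 0 + 7 + 9 + 6 + 0 + 2 + 7 = 70

70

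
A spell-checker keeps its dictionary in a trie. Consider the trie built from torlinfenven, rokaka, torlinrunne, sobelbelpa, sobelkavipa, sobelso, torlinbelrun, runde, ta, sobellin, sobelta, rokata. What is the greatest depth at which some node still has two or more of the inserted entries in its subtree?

Equivalently: take the maximum, over all pairs, of their longest common prefix length.
"torlinbelrun" and "torlinfenven" agree on "torlin" (6 characters) before diverging; nothing deeper is shared.
Longest shared-prefix length: 6

6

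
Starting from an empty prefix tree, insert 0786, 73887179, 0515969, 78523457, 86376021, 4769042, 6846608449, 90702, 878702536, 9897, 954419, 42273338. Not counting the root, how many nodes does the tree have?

Count nodes per top-level branch (shared prefixes stored once):
  '0'-branch (0515969, 0786): 10 nodes
  '4'-branch (42273338, 4769042): 14 nodes
  '6'-branch (6846608449): 10 nodes
  '7'-branch (73887179, 78523457): 15 nodes
  '8'-branch (86376021, 878702536): 16 nodes
  '9'-branch (90702, 954419, 9897): 13 nodes
Sum: 78

78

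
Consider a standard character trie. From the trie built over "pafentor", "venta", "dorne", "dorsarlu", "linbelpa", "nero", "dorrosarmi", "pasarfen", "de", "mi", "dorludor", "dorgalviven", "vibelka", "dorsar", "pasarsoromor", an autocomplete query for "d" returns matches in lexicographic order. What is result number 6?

dorsar

Filter for "d…" and sort: "de", "dorgalviven", "dorludor", "dorne", "dorrosarmi", "dorsar", "dorsarlu"
The 6th is dorsar.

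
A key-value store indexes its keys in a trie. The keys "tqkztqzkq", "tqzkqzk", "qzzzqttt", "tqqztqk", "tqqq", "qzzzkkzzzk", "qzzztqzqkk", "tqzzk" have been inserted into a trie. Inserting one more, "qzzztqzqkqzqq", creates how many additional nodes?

Walking "qzzztqzqkqzqq" from the root, the first 9 characters ("qzzztqzqk") follow existing edges; "q" is the first miss.
So 13 − 9 = 4 new nodes.

4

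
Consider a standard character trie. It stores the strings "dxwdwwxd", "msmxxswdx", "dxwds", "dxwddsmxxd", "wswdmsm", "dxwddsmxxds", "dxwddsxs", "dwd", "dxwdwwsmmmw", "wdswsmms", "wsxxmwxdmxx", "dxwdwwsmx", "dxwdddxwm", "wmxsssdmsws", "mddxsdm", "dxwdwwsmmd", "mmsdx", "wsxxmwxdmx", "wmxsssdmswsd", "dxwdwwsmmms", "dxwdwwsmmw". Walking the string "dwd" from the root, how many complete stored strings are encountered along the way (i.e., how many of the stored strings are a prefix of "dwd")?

1

Walk "dwd" from the root; an end-of-word marker is hit whenever a stored word is a prefix of "dwd".
Prefixes of the query that are stored words: "dwd"
Count: 1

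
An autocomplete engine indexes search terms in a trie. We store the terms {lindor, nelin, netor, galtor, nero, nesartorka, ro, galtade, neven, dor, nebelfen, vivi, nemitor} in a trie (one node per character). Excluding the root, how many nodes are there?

56

Trace insertions, counting only characters that open a new branch:
  "lindor" → 6 new (l, i, n, d, o, r)
  "nelin" → 5 new (n, e, l, i, n)
  "netor" → prefix "ne" already present; 3 new (t, o, r)
  "galtor" → 6 new (g, a, l, t, o, r)
  "nero" → prefix "ne" already present; 2 new (r, o)
  "nesartorka" → prefix "ne" already present; 8 new (s, a, r, t, o, r, k, a)
  "ro" → 2 new (r, o)
  "galtade" → prefix "galt" already present; 3 new (a, d, e)
  "neven" → prefix "ne" already present; 3 new (v, e, n)
  "dor" → 3 new (d, o, r)
  "nebelfen" → prefix "ne" already present; 6 new (b, e, l, f, e, n)
  "vivi" → 4 new (v, i, v, i)
  "nemitor" → prefix "ne" already present; 5 new (m, i, t, o, r)
Total nodes = 6 + 5 + 3 + 6 + 2 + 8 + 2 + 3 + 3 + 3 + 6 + 4 + 5 = 56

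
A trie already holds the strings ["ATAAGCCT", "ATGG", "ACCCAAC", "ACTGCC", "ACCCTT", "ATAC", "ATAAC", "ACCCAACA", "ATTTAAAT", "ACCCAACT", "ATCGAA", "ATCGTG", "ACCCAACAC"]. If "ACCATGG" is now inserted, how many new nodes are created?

"ACC" is already a path in the trie; the remaining "ATGG" must be added.
Each of the 4 remaining characters creates one node.

4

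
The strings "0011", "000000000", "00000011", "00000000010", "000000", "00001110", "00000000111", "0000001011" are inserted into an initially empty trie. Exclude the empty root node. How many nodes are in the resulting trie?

Trace insertions, counting only characters that open a new branch:
  "0011" → 4 new (0, 0, 1, 1)
  "000000000" → prefix "00" already present; 7 new (0, 0, 0, 0, 0, 0, 0)
  "00000011" → prefix "000000" already present; 2 new (1, 1)
  "00000000010" → prefix "000000000" already present; 2 new (1, 0)
  "000000" → prefix "000000" already present; 0 new (none)
  "00001110" → prefix "0000" already present; 4 new (1, 1, 1, 0)
  "00000000111" → prefix "00000000" already present; 3 new (1, 1, 1)
  "0000001011" → prefix "0000001" already present; 3 new (0, 1, 1)
Total nodes = 4 + 7 + 2 + 2 + 0 + 4 + 3 + 3 = 25

25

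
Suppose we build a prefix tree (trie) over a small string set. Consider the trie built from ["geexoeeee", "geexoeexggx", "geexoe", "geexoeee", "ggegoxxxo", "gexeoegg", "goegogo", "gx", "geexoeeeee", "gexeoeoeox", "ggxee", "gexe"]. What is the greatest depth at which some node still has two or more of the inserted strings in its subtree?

The deepest shared node is where two words last agree before diverging.
e.g. "geexoeeee" and "geexoeeeee" share the prefix "geexoeeee" of length 9; no pair shares a longer one.
Longest shared-prefix length: 9

9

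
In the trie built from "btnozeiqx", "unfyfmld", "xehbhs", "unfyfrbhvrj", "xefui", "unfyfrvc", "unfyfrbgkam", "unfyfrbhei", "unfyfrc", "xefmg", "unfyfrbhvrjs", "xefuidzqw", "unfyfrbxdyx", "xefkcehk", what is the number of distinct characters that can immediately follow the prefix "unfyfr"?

The children of the "unfyfr" node are the distinct next characters among strings starting with "unfyfr".
Distinct next characters after "unfyfr": b, c, v.
That node has 3 child edges.

3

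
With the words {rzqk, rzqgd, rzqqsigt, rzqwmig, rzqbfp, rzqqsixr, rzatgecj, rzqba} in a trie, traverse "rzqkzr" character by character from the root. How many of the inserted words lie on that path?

Traverse "rzqkzr" character by character; count nodes along the way that are marked as word ends.
Prefixes of the query that are stored words: "rzqk"
Count: 1

1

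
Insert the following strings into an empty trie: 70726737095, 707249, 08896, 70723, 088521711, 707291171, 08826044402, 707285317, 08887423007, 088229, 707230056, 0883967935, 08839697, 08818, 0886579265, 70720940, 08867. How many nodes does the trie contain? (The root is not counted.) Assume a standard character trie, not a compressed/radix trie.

Trace insertions, counting only characters that open a new branch:
  "70726737095" → 11 new (7, 0, 7, 2, 6, 7, 3, 7, 0, 9, 5)
  "707249" → prefix "7072" already present; 2 new (4, 9)
  "08896" → 5 new (0, 8, 8, 9, 6)
  "70723" → prefix "7072" already present; 1 new (3)
  "088521711" → prefix "088" already present; 6 new (5, 2, 1, 7, 1, 1)
  "707291171" → prefix "7072" already present; 5 new (9, 1, 1, 7, 1)
  "08826044402" → prefix "088" already present; 8 new (2, 6, 0, 4, 4, 4, 0, 2)
  "707285317" → prefix "7072" already present; 5 new (8, 5, 3, 1, 7)
  "08887423007" → prefix "088" already present; 8 new (8, 7, 4, 2, 3, 0, 0, 7)
  "088229" → prefix "0882" already present; 2 new (2, 9)
  "707230056" → prefix "70723" already present; 4 new (0, 0, 5, 6)
  "0883967935" → prefix "088" already present; 7 new (3, 9, 6, 7, 9, 3, 5)
  "08839697" → prefix "088396" already present; 2 new (9, 7)
  "08818" → prefix "088" already present; 2 new (1, 8)
  "0886579265" → prefix "088" already present; 7 new (6, 5, 7, 9, 2, 6, 5)
  "70720940" → prefix "7072" already present; 4 new (0, 9, 4, 0)
  "08867" → prefix "0886" already present; 1 new (7)
Total nodes = 11 + 2 + 5 + 1 + 6 + 5 + 8 + 5 + 8 + 2 + 4 + 7 + 2 + 2 + 7 + 4 + 1 = 80

80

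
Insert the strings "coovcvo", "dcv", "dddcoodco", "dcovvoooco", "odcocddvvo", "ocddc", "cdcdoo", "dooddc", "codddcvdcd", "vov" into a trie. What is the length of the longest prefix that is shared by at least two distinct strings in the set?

2

The deepest shared node is where two words last agree before diverging.
"codddcvdcd" and "coovcvo" agree on "co" (2 characters) before diverging; nothing deeper is shared.
Longest shared-prefix length: 2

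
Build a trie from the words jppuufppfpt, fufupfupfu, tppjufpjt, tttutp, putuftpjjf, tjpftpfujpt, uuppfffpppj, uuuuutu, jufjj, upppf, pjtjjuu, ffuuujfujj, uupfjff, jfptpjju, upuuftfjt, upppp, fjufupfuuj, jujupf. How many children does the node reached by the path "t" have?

3

Walk "t" from the root, arriving at one node.
Characters that immediately follow "t" among the stored strings: {j, p, t}.
That node has 3 child edges.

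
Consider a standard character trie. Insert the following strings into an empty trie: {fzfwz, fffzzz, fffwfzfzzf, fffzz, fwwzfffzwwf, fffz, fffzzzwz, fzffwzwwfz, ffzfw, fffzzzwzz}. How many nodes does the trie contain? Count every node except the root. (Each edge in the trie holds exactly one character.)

40

Insert word by word; a character creates a node only if that edge doesn't already exist:
  "fzfwz" → 5 new (f, z, f, w, z)
  "fffzzz" → prefix "f" already present; 5 new (f, f, z, z, z)
  "fffwfzfzzf" → prefix "fff" already present; 7 new (w, f, z, f, z, z, f)
  "fffzz" → prefix "fffzz" already present; 0 new (none)
  "fwwzfffzwwf" → prefix "f" already present; 10 new (w, w, z, f, f, f, z, w, w, f)
  "fffz" → prefix "fffz" already present; 0 new (none)
  "fffzzzwz" → prefix "fffzzz" already present; 2 new (w, z)
  "fzffwzwwfz" → prefix "fzf" already present; 7 new (f, w, z, w, w, f, z)
  "ffzfw" → prefix "ff" already present; 3 new (z, f, w)
  "fffzzzwzz" → prefix "fffzzzwz" already present; 1 new (z)
Total nodes = 5 + 5 + 7 + 0 + 10 + 0 + 2 + 7 + 3 + 1 = 40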